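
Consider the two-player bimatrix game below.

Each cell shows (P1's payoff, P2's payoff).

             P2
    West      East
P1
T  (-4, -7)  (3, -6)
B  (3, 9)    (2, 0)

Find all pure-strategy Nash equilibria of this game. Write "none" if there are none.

Pure-strategy Nash equilibria: (T, East); (B, West)

(T, West): P1 can switch to B (-4 → 3). Not NE.
(T, East): P1 gets 3, best alternative 2; P2 gets -6, best alternative -7. No profitable deviation — NE.
(B, West): P1 gets 3, best alternative -4; P2 gets 9, best alternative 0. No profitable deviation — NE.
(B, East): P1 can switch to T (2 → 3). Not NE.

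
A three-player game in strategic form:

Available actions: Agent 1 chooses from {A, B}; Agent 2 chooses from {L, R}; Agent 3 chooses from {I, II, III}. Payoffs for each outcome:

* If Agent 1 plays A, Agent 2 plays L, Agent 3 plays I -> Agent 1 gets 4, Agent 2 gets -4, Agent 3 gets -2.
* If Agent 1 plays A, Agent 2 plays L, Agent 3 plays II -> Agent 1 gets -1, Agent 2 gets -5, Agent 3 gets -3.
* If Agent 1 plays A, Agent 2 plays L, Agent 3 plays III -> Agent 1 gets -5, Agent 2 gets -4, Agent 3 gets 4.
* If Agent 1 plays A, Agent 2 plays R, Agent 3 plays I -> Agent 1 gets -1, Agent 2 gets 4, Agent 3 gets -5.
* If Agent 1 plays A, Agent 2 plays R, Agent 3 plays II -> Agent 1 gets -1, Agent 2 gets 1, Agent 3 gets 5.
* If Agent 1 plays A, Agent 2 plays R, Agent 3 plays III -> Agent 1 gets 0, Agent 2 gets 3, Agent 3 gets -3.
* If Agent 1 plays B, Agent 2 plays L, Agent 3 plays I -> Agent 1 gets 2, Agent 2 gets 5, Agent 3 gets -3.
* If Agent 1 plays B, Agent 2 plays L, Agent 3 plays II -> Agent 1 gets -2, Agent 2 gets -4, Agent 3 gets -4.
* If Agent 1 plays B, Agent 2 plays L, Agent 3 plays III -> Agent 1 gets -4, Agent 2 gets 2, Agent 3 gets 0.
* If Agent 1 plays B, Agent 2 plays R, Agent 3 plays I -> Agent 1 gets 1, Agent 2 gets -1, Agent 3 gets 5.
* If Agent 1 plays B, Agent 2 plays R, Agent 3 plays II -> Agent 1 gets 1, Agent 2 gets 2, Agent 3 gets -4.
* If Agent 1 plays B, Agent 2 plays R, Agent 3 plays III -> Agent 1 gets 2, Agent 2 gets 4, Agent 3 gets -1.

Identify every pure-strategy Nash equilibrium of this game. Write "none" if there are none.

(A, L, I): Agent 2 can switch to R (-4 → 4). Not NE.
(A, L, II): Agent 2 can switch to R (-5 → 1). Not NE.
(A, L, III): Agent 1 can switch to B (-5 → -4). Not NE.
(A, R, I): Agent 1 can switch to B (-1 → 1). Not NE.
(A, R, II): Agent 1 can switch to B (-1 → 1). Not NE.
(A, R, III): Agent 1 can switch to B (0 → 2). Not NE.
(B, L, I): Agent 1 can switch to A (2 → 4). Not NE.
(B, L, II): Agent 1 can switch to A (-2 → -1). Not NE.
(B, L, III): Agent 2 can switch to R (2 → 4). Not NE.
(B, R, I): Agent 2 can switch to L (-1 → 5). Not NE.
(The remaining 2 profiles each have a profitable deviation by the same check.)

No pure-strategy Nash equilibrium.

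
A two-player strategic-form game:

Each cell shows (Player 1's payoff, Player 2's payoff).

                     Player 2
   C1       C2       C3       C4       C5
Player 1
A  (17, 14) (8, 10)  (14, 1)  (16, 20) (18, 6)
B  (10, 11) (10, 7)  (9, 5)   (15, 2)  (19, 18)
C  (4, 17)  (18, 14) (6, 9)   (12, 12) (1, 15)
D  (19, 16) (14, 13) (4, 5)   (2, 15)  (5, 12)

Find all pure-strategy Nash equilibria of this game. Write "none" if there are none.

Mark each player's best response to every combination of opponents' strategies; a profile where every player is best-responding is a pure Nash equilibrium.
Player 1 against C1: payoffs 17, 10, 4, 19 → best response D.
Player 1 against C2: payoffs 8, 10, 18, 14 → best response C.
Player 1 against C3: payoffs 14, 9, 6, 4 → best response A.
Player 1 against C4: payoffs 16, 15, 12, 2 → best response A.
Player 1 against C5: payoffs 18, 19, 1, 5 → best response B.
Player 2 against A: payoffs 14, 10, 1, 20, 6 → best response C4.
Player 2 against B: payoffs 11, 7, 5, 2, 18 → best response C5.
Player 2 against C: payoffs 17, 14, 9, 12, 15 → best response C1.
Player 2 against D: payoffs 16, 13, 5, 15, 12 → best response C1.
Mutual best responses: (A, C4); (B, C5); (D, C1).

Pure-strategy Nash equilibria: (A, C4), (B, C5), (D, C1)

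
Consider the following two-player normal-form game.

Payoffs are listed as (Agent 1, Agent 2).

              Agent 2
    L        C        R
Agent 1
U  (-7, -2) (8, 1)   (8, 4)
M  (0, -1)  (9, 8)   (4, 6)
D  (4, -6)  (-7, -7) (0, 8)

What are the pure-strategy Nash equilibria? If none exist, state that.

For each player, find the best response to each opponent profile; mutual best responses are the pure NE.
Agent 1 against L: payoffs -7, 0, 4 → best response D.
Agent 1 against C: payoffs 8, 9, -7 → best response M.
Agent 1 against R: payoffs 8, 4, 0 → best response U.
Agent 2 against U: payoffs -2, 1, 4 → best response R.
Agent 2 against M: payoffs -1, 8, 6 → best response C.
Agent 2 against D: payoffs -6, -7, 8 → best response R.
Mutual best responses: (U, R); (M, C).

(U, R), (M, C)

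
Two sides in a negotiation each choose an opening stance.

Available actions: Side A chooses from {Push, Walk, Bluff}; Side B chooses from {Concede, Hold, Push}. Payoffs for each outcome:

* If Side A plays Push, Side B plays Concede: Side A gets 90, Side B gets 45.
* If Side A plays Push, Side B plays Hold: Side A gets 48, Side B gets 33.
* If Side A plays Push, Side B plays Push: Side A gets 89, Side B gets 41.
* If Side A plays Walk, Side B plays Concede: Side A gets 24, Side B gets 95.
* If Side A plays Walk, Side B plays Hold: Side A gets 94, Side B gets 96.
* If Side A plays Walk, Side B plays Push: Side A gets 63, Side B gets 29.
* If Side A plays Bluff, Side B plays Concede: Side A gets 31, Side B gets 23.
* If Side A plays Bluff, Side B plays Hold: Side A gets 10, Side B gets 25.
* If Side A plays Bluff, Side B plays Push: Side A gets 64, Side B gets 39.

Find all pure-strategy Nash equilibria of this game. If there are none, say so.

The pure Nash equilibria are (Push, Concede); (Walk, Hold).

Mark each player's best response to every combination of opponents' strategies; a profile where every player is best-responding is a pure Nash equilibrium.
Side A against Concede: payoffs 90, 24, 31 → best response Push.
Side A against Hold: payoffs 48, 94, 10 → best response Walk.
Side A against Push: payoffs 89, 63, 64 → best response Push.
Side B against Push: payoffs 45, 33, 41 → best response Concede.
Side B against Walk: payoffs 95, 96, 29 → best response Hold.
Side B against Bluff: payoffs 23, 25, 39 → best response Push.
Mutual best responses: (Push, Concede); (Walk, Hold).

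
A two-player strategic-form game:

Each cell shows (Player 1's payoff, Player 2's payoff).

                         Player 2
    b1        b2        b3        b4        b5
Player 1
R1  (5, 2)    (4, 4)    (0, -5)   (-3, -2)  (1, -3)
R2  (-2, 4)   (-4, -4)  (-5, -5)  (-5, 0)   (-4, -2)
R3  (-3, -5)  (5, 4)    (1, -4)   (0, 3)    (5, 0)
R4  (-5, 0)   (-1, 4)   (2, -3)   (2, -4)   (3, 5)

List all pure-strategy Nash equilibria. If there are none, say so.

For each player, find the best response to each opponent profile; mutual best responses are the pure NE.
Player 1 against b1: payoffs 5, -2, -3, -5 → best response R1.
Player 1 against b2: payoffs 4, -4, 5, -1 → best response R3.
Player 1 against b3: payoffs 0, -5, 1, 2 → best response R4.
Player 1 against b4: payoffs -3, -5, 0, 2 → best response R4.
Player 1 against b5: payoffs 1, -4, 5, 3 → best response R3.
Player 2 against R1: payoffs 2, 4, -5, -2, -3 → best response b2.
Player 2 against R2: payoffs 4, -4, -5, 0, -2 → best response b1.
Player 2 against R3: payoffs -5, 4, -4, 3, 0 → best response b2.
Player 2 against R4: payoffs 0, 4, -3, -4, 5 → best response b5.
Mutual best responses: (R3, b2).

Pure NE: (R3, b2)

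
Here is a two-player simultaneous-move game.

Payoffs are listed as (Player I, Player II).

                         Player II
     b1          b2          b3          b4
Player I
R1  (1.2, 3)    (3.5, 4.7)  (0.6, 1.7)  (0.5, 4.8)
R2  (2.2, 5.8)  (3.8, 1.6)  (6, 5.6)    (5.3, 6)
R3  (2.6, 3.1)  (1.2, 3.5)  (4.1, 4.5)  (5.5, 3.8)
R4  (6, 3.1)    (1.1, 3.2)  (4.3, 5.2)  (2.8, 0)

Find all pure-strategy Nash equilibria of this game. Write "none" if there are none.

There is no pure-strategy Nash equilibrium.

Mark each player's best response to every combination of opponents' strategies; a profile where every player is best-responding is a pure Nash equilibrium.
Player I against b1: payoffs 1.2, 2.2, 2.6, 6 → best response R4.
Player I against b2: payoffs 3.5, 3.8, 1.2, 1.1 → best response R2.
Player I against b3: payoffs 0.6, 6, 4.1, 4.3 → best response R2.
Player I against b4: payoffs 0.5, 5.3, 5.5, 2.8 → best response R3.
Player II against R1: payoffs 3, 4.7, 1.7, 4.8 → best response b4.
Player II against R2: payoffs 5.8, 1.6, 5.6, 6 → best response b4.
Player II against R3: payoffs 3.1, 3.5, 4.5, 3.8 → best response b3.
Player II against R4: payoffs 3.1, 3.2, 5.2, 0 → best response b3.
No profile is a mutual best response for all players.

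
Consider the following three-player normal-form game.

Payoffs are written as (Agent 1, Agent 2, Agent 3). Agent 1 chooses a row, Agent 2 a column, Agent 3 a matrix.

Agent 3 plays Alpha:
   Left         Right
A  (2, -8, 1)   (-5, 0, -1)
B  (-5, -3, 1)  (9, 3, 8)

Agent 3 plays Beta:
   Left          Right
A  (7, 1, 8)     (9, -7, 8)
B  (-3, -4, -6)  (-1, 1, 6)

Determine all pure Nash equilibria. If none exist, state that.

(A, Left, Beta) and (B, Right, Alpha)

(A, Left, Alpha): Agent 2 can switch to Right (-8 → 0). Not NE.
(A, Left, Beta): Agent 1 gets 7, best alternative -3; Agent 2 gets 1, best alternative -7; Agent 3 gets 8, best alternative 1. No profitable deviation — NE.
(A, Right, Alpha): Agent 1 can switch to B (-5 → 9). Not NE.
(A, Right, Beta): Agent 2 can switch to Left (-7 → 1). Not NE.
(B, Left, Alpha): Agent 1 can switch to A (-5 → 2). Not NE.
(B, Left, Beta): Agent 1 can switch to A (-3 → 7). Not NE.
(B, Right, Alpha): Agent 1 gets 9, best alternative -5; Agent 2 gets 3, best alternative -3; Agent 3 gets 8, best alternative 6. No profitable deviation — NE.
(B, Right, Beta): Agent 1 can switch to A (-1 → 9). Not NE.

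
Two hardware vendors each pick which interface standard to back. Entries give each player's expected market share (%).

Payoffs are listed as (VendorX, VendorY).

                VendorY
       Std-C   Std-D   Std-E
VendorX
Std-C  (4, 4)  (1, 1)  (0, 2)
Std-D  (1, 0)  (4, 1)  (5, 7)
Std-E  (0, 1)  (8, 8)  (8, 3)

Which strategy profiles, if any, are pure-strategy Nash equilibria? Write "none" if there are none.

For each player, find the best response to each opponent profile; mutual best responses are the pure NE.
VendorX against Std-C: payoffs 4, 1, 0 → best response Std-C.
VendorX against Std-D: payoffs 1, 4, 8 → best response Std-E.
VendorX against Std-E: payoffs 0, 5, 8 → best response Std-E.
VendorY against Std-C: payoffs 4, 1, 2 → best response Std-C.
VendorY against Std-D: payoffs 0, 1, 7 → best response Std-E.
VendorY against Std-E: payoffs 1, 8, 3 → best response Std-D.
Mutual best responses: (Std-C, Std-C); (Std-E, Std-D).

Pure-strategy Nash equilibria: (Std-C, Std-C); (Std-E, Std-D)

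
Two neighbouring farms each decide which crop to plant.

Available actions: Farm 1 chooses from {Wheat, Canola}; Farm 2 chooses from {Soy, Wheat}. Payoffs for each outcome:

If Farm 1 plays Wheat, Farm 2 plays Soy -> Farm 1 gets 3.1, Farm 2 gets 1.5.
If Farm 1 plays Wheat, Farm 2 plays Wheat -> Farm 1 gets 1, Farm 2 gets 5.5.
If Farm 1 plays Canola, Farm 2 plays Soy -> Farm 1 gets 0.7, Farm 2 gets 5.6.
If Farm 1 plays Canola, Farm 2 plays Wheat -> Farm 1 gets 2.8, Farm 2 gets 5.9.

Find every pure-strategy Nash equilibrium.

The unique pure-strategy Nash equilibrium is (Canola, Wheat).

(Wheat, Soy): Farm 2 can switch to Wheat (1.5 → 5.5). Not NE.
(Wheat, Wheat): Farm 1 can switch to Canola (1 → 2.8). Not NE.
(Canola, Soy): Farm 1 can switch to Wheat (0.7 → 3.1). Not NE.
(Canola, Wheat): Farm 1 gets 2.8, best alternative 1; Farm 2 gets 5.9, best alternative 5.6. No profitable deviation — NE.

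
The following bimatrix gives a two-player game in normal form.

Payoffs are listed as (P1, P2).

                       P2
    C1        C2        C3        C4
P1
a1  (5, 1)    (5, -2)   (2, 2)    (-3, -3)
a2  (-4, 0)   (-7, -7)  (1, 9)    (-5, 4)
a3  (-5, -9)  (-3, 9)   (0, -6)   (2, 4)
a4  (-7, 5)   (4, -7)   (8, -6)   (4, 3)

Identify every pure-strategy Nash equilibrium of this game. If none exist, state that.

This game has no pure Nash equilibrium.

For each player, find the best response to each opponent profile; mutual best responses are the pure NE.
P1 against C1: payoffs 5, -4, -5, -7 → best response a1.
P1 against C2: payoffs 5, -7, -3, 4 → best response a1.
P1 against C3: payoffs 2, 1, 0, 8 → best response a4.
P1 against C4: payoffs -3, -5, 2, 4 → best response a4.
P2 against a1: payoffs 1, -2, 2, -3 → best response C3.
P2 against a2: payoffs 0, -7, 9, 4 → best response C3.
P2 against a3: payoffs -9, 9, -6, 4 → best response C2.
P2 against a4: payoffs 5, -7, -6, 3 → best response C1.
No profile is a mutual best response for all players.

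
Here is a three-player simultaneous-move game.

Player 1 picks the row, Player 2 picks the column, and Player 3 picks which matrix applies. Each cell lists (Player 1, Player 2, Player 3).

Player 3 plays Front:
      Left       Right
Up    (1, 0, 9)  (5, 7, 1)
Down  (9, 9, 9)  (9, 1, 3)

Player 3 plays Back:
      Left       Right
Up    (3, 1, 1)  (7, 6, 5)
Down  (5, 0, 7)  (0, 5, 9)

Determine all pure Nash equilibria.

Pure-strategy Nash equilibria: (Up, Right, Back) and (Down, Left, Front)

For each player, find the best response to each opponent profile; mutual best responses are the pure NE.
Player 1 against (Left, Front): payoffs 1, 9 → best response Down.
Player 1 against (Left, Back): payoffs 3, 5 → best response Down.
Player 1 against (Right, Front): payoffs 5, 9 → best response Down.
Player 1 against (Right, Back): payoffs 7, 0 → best response Up.
Player 2 against (Up, Front): payoffs 0, 7 → best response Right.
Player 2 against (Up, Back): payoffs 1, 6 → best response Right.
Player 2 against (Down, Front): payoffs 9, 1 → best response Left.
Player 2 against (Down, Back): payoffs 0, 5 → best response Right.
Player 3 against (Up, Left): payoffs 9, 1 → best response Front.
Player 3 against (Up, Right): payoffs 1, 5 → best response Back.
Player 3 against (Down, Left): payoffs 9, 7 → best response Front.
Player 3 against (Down, Right): payoffs 3, 9 → best response Back.
Mutual best responses: (Up, Right, Back); (Down, Left, Front).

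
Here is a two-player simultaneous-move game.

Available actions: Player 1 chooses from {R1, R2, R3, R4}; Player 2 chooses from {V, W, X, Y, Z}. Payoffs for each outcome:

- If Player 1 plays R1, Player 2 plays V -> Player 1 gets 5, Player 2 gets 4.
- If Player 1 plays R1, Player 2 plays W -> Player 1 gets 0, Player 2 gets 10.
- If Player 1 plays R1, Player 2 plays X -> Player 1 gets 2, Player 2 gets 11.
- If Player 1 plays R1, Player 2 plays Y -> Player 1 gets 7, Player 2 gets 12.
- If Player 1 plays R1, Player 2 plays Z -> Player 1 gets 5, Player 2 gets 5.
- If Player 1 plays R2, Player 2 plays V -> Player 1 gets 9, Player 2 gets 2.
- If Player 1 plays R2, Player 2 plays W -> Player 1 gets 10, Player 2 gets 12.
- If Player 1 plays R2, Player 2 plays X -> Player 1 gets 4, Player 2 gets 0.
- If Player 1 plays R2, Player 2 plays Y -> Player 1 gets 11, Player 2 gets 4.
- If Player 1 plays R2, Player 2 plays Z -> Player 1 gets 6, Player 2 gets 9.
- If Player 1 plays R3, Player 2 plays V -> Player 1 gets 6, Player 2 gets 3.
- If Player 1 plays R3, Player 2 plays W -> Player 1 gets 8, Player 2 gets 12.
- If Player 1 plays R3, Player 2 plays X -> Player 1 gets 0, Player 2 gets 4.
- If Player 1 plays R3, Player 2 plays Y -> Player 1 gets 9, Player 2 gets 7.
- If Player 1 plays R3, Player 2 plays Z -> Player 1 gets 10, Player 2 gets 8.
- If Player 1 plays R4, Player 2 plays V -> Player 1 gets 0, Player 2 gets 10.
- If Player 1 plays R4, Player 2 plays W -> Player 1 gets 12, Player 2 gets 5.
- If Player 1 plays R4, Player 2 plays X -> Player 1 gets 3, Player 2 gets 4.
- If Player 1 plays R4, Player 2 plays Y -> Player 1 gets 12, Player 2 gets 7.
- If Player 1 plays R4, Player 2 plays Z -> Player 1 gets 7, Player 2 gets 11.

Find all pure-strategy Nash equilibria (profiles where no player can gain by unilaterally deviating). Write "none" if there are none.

none

(R1, V): Player 1 can switch to R2 (5 → 9). Not NE.
(R1, W): Player 1 can switch to R2 (0 → 10). Not NE.
(R1, X): Player 1 can switch to R2 (2 → 4). Not NE.
(R1, Y): Player 1 can switch to R2 (7 → 11). Not NE.
(R1, Z): Player 1 can switch to R2 (5 → 6). Not NE.
(R2, V): Player 2 can switch to W (2 → 12). Not NE.
(R2, W): Player 1 can switch to R4 (10 → 12). Not NE.
(R2, X): Player 2 can switch to V (0 → 2). Not NE.
(The remaining 12 profiles each have a profitable deviation by the same check.)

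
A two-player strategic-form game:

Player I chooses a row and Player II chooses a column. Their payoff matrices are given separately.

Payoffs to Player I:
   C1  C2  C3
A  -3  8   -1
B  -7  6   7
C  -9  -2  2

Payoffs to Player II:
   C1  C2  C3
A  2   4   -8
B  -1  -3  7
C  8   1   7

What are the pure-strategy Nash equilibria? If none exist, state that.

Pure-strategy Nash equilibria: (A, C2); (B, C3)

(A, C1): Player II can switch to C2 (2 → 4). Not NE.
(A, C2): Player I gets 8, best alternative 6; Player II gets 4, best alternative 2. No profitable deviation — NE.
(A, C3): Player I can switch to B (-1 → 7). Not NE.
(B, C1): Player I can switch to A (-7 → -3). Not NE.
(B, C2): Player I can switch to A (6 → 8). Not NE.
(B, C3): Player I gets 7, best alternative 2; Player II gets 7, best alternative -1. No profitable deviation — NE.
(C, C1): Player I can switch to A (-9 → -3). Not NE.
(C, C2): Player I can switch to A (-2 → 8). Not NE.
(C, C3): Player I can switch to B (2 → 7). Not NE.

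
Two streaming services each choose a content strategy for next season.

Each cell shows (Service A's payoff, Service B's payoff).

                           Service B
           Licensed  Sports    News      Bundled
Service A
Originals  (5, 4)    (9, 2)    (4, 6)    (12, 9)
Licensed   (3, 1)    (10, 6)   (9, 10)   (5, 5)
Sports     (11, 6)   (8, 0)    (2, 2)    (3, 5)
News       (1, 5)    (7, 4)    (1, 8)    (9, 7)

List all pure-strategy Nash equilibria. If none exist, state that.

(Originals, Bundled), (Licensed, News), (Sports, Licensed)

For each strategy profile, look for a profitable unilateral deviation.
(Originals, Licensed): Service A can switch to Sports (5 → 11). Not NE.
(Originals, Sports): Service A can switch to Licensed (9 → 10). Not NE.
(Originals, News): Service A can switch to Licensed (4 → 9). Not NE.
(Originals, Bundled): Service A gets 12, best alternative 9; Service B gets 9, best alternative 6. No profitable deviation — NE.
(Licensed, Licensed): Service A can switch to Originals (3 → 5). Not NE.
(Licensed, Sports): Service B can switch to News (6 → 10). Not NE.
(Licensed, News): Service A gets 9, best alternative 4; Service B gets 10, best alternative 6. No profitable deviation — NE.
(Licensed, Bundled): Service A can switch to Originals (5 → 12). Not NE.
(Sports, Licensed): Service A gets 11, best alternative 5; Service B gets 6, best alternative 5. No profitable deviation — NE.
(Sports, Sports): Service A can switch to Originals (8 → 9). Not NE.
(Sports, News): Service A can switch to Originals (2 → 4). Not NE.
(The remaining 5 profiles each have a profitable deviation by the same check.)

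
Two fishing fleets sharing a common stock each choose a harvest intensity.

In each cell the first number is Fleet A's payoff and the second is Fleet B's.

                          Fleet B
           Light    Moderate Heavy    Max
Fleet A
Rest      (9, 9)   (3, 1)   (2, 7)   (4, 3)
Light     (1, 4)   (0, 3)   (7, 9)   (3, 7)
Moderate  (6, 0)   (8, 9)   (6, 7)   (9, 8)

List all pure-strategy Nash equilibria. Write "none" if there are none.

(Rest, Light), (Light, Heavy), (Moderate, Moderate)

For each player, find the best response to each opponent profile; mutual best responses are the pure NE.
Fleet A against Light: payoffs 9, 1, 6 → best response Rest.
Fleet A against Moderate: payoffs 3, 0, 8 → best response Moderate.
Fleet A against Heavy: payoffs 2, 7, 6 → best response Light.
Fleet A against Max: payoffs 4, 3, 9 → best response Moderate.
Fleet B against Rest: payoffs 9, 1, 7, 3 → best response Light.
Fleet B against Light: payoffs 4, 3, 9, 7 → best response Heavy.
Fleet B against Moderate: payoffs 0, 9, 7, 8 → best response Moderate.
Mutual best responses: (Rest, Light); (Light, Heavy); (Moderate, Moderate).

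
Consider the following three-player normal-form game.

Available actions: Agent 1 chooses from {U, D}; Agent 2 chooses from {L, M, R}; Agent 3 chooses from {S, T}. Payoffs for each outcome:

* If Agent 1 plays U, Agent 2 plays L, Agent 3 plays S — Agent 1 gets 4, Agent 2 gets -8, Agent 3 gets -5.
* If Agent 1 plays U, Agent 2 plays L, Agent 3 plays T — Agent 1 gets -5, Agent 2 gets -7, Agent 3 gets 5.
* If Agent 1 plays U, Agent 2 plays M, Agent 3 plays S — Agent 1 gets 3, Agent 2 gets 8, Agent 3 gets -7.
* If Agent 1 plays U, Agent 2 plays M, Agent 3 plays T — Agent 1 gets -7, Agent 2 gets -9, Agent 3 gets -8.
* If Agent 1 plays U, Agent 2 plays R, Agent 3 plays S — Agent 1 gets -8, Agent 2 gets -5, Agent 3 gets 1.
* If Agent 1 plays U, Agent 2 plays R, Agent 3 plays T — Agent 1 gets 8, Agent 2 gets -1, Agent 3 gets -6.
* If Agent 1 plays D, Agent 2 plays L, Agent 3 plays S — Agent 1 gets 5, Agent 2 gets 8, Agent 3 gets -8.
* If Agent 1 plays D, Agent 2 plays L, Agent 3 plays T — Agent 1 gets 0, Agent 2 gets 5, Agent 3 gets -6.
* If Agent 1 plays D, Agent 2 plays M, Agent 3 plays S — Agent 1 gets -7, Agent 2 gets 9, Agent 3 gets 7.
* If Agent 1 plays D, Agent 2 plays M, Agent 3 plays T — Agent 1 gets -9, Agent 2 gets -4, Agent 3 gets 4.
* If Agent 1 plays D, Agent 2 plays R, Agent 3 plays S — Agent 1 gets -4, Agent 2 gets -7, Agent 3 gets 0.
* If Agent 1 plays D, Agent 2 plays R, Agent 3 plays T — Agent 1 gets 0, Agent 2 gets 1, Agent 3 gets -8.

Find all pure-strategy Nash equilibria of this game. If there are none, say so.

For each strategy profile, look for a profitable unilateral deviation.
(U, L, S): Agent 1 can switch to D (4 → 5). Not NE.
(U, L, T): Agent 1 can switch to D (-5 → 0). Not NE.
(U, M, S): Agent 1 gets 3, best alternative -7; Agent 2 gets 8, best alternative -5; Agent 3 gets -7, best alternative -8. No profitable deviation — NE.
(U, M, T): Agent 2 can switch to L (-9 → -7). Not NE.
(U, R, S): Agent 1 can switch to D (-8 → -4). Not NE.
(U, R, T): Agent 3 can switch to S (-6 → 1). Not NE.
(D, L, S): Agent 2 can switch to M (8 → 9). Not NE.
(D, L, T): Agent 1 gets 0, best alternative -5; Agent 2 gets 5, best alternative 1; Agent 3 gets -6, best alternative -8. No profitable deviation — NE.
(D, M, S): Agent 1 can switch to U (-7 → 3). Not NE.
(D, M, T): Agent 1 can switch to U (-9 → -7). Not NE.
(The remaining 2 profiles each have a profitable deviation by the same check.)

Pure-strategy Nash equilibria: (U, M, S); (D, L, T)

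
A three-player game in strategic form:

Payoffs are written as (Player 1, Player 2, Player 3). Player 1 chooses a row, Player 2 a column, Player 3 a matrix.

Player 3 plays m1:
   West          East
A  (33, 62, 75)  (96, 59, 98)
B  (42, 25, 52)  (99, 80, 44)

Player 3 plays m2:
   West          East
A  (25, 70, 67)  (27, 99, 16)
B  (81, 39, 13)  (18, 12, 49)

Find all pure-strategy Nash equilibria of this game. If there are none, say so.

Player 1 against (West, m1): payoffs 33, 42 → best response B.
Player 1 against (West, m2): payoffs 25, 81 → best response B.
Player 1 against (East, m1): payoffs 96, 99 → best response B.
Player 1 against (East, m2): payoffs 27, 18 → best response A.
Player 2 against (A, m1): payoffs 62, 59 → best response West.
Player 2 against (A, m2): payoffs 70, 99 → best response East.
Player 2 against (B, m1): payoffs 25, 80 → best response East.
Player 2 against (B, m2): payoffs 39, 12 → best response West.
Player 3 against (A, West): payoffs 75, 67 → best response m1.
Player 3 against (A, East): payoffs 98, 16 → best response m1.
Player 3 against (B, West): payoffs 52, 13 → best response m1.
Player 3 against (B, East): payoffs 44, 49 → best response m2.
No profile is a mutual best response for all players.

There is no pure-strategy Nash equilibrium.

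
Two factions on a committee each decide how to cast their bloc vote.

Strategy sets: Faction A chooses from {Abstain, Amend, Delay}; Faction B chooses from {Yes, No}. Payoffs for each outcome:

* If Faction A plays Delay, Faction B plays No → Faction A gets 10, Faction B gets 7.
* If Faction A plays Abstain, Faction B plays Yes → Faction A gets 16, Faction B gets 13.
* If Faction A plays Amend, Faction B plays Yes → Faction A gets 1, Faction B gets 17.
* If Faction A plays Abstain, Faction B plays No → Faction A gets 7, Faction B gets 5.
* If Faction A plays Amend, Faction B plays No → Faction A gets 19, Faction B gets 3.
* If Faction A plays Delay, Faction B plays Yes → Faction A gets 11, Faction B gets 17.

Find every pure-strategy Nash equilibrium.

(Abstain, Yes): Faction A gets 16, best alternative 11; Faction B gets 13, best alternative 5. No profitable deviation — NE.
(Abstain, No): Faction A can switch to Amend (7 → 19). Not NE.
(Amend, Yes): Faction A can switch to Abstain (1 → 16). Not NE.
(Amend, No): Faction B can switch to Yes (3 → 17). Not NE.
(Delay, Yes): Faction A can switch to Abstain (11 → 16). Not NE.
(Delay, No): Faction A can switch to Amend (10 → 19). Not NE.

Pure NE: (Abstain, Yes)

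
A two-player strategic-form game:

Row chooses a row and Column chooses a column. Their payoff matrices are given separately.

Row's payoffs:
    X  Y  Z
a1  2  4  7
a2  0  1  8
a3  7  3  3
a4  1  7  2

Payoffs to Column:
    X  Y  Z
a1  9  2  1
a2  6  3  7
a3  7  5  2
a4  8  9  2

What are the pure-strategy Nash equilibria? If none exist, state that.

(a2, Z) and (a3, X) and (a4, Y)

Row against X: payoffs 2, 0, 7, 1 → best response a3.
Row against Y: payoffs 4, 1, 3, 7 → best response a4.
Row against Z: payoffs 7, 8, 3, 2 → best response a2.
Column against a1: payoffs 9, 2, 1 → best response X.
Column against a2: payoffs 6, 3, 7 → best response Z.
Column against a3: payoffs 7, 5, 2 → best response X.
Column against a4: payoffs 8, 9, 2 → best response Y.
Mutual best responses: (a2, Z); (a3, X); (a4, Y).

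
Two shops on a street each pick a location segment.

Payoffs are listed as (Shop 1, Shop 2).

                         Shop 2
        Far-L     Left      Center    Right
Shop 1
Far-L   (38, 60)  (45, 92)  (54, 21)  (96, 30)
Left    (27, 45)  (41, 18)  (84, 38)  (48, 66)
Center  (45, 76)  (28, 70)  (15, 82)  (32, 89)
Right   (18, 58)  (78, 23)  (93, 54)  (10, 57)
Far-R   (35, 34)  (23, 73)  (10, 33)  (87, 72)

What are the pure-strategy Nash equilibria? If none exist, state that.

none

Shop 1 against Far-L: payoffs 38, 27, 45, 18, 35 → best response Center.
Shop 1 against Left: payoffs 45, 41, 28, 78, 23 → best response Right.
Shop 1 against Center: payoffs 54, 84, 15, 93, 10 → best response Right.
Shop 1 against Right: payoffs 96, 48, 32, 10, 87 → best response Far-L.
Shop 2 against Far-L: payoffs 60, 92, 21, 30 → best response Left.
Shop 2 against Left: payoffs 45, 18, 38, 66 → best response Right.
Shop 2 against Center: payoffs 76, 70, 82, 89 → best response Right.
Shop 2 against Right: payoffs 58, 23, 54, 57 → best response Far-L.
Shop 2 against Far-R: payoffs 34, 73, 33, 72 → best response Left.
No profile is a mutual best response for all players.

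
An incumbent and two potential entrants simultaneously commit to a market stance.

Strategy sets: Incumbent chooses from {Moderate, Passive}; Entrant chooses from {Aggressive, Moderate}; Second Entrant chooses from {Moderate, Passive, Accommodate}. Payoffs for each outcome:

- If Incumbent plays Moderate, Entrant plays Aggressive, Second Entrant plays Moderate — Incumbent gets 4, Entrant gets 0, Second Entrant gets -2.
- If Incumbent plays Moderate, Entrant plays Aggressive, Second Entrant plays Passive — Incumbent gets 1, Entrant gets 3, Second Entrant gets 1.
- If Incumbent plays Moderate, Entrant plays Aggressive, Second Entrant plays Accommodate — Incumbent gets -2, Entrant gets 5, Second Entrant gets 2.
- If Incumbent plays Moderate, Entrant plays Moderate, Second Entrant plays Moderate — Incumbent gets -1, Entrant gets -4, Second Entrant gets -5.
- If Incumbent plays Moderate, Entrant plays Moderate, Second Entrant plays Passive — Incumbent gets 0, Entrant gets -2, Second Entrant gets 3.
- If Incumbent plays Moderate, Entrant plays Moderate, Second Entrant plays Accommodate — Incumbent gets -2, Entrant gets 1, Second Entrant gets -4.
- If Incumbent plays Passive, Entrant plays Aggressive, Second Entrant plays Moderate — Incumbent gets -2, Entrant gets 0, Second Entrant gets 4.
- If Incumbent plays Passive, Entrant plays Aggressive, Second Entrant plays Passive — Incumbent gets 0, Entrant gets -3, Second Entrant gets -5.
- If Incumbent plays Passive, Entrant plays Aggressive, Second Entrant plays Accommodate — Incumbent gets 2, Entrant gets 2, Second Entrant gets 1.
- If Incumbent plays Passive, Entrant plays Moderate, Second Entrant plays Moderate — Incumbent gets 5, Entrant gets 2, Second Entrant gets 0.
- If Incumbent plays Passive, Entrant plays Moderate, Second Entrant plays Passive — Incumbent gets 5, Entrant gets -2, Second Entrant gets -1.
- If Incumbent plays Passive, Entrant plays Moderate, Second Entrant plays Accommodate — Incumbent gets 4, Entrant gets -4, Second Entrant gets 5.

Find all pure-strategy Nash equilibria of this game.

This game has no pure Nash equilibrium.

(Moderate, Aggressive, Moderate): Second Entrant can switch to Passive (-2 → 1). Not NE.
(Moderate, Aggressive, Passive): Second Entrant can switch to Accommodate (1 → 2). Not NE.
(Moderate, Aggressive, Accommodate): Incumbent can switch to Passive (-2 → 2). Not NE.
(Moderate, Moderate, Moderate): Incumbent can switch to Passive (-1 → 5). Not NE.
(Moderate, Moderate, Passive): Incumbent can switch to Passive (0 → 5). Not NE.
(Moderate, Moderate, Accommodate): Incumbent can switch to Passive (-2 → 4). Not NE.
(The remaining 6 profiles each have a profitable deviation by the same check.)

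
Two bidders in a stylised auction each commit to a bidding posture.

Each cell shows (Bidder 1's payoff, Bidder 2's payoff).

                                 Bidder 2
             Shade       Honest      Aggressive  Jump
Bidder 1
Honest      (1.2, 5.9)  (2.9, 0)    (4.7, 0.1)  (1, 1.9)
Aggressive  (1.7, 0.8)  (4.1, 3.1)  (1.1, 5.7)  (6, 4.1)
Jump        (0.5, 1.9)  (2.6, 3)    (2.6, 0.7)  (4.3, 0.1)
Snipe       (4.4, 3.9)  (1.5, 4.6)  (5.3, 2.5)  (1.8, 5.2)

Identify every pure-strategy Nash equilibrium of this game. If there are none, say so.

(Honest, Shade): Bidder 1 can switch to Aggressive (1.2 → 1.7). Not NE.
(Honest, Honest): Bidder 1 can switch to Aggressive (2.9 → 4.1). Not NE.
(Honest, Aggressive): Bidder 1 can switch to Snipe (4.7 → 5.3). Not NE.
(Honest, Jump): Bidder 1 can switch to Aggressive (1 → 6). Not NE.
(Aggressive, Shade): Bidder 1 can switch to Snipe (1.7 → 4.4). Not NE.
(Aggressive, Honest): Bidder 2 can switch to Aggressive (3.1 → 5.7). Not NE.
(The remaining 10 profiles each have a profitable deviation by the same check.)

No pure-strategy Nash equilibrium.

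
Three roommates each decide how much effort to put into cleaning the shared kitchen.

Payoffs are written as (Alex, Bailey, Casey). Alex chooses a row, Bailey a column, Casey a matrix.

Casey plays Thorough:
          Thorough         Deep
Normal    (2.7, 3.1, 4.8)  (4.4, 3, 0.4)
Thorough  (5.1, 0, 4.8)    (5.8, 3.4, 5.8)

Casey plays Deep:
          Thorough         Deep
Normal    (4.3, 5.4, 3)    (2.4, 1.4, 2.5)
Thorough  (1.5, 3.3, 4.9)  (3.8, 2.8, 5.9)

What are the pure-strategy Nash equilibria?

Mark each player's best response to every combination of opponents' strategies; a profile where every player is best-responding is a pure Nash equilibrium.
Alex against (Thorough, Thorough): payoffs 2.7, 5.1 → best response Thorough.
Alex against (Thorough, Deep): payoffs 4.3, 1.5 → best response Normal.
Alex against (Deep, Thorough): payoffs 4.4, 5.8 → best response Thorough.
Alex against (Deep, Deep): payoffs 2.4, 3.8 → best response Thorough.
Bailey against (Normal, Thorough): payoffs 3.1, 3 → best response Thorough.
Bailey against (Normal, Deep): payoffs 5.4, 1.4 → best response Thorough.
Bailey against (Thorough, Thorough): payoffs 0, 3.4 → best response Deep.
Bailey against (Thorough, Deep): payoffs 3.3, 2.8 → best response Thorough.
Casey against (Normal, Thorough): payoffs 4.8, 3 → best response Thorough.
Casey against (Normal, Deep): payoffs 0.4, 2.5 → best response Deep.
Casey against (Thorough, Thorough): payoffs 4.8, 4.9 → best response Deep.
Casey against (Thorough, Deep): payoffs 5.8, 5.9 → best response Deep.
No profile is a mutual best response for all players.

This game has no pure Nash equilibrium.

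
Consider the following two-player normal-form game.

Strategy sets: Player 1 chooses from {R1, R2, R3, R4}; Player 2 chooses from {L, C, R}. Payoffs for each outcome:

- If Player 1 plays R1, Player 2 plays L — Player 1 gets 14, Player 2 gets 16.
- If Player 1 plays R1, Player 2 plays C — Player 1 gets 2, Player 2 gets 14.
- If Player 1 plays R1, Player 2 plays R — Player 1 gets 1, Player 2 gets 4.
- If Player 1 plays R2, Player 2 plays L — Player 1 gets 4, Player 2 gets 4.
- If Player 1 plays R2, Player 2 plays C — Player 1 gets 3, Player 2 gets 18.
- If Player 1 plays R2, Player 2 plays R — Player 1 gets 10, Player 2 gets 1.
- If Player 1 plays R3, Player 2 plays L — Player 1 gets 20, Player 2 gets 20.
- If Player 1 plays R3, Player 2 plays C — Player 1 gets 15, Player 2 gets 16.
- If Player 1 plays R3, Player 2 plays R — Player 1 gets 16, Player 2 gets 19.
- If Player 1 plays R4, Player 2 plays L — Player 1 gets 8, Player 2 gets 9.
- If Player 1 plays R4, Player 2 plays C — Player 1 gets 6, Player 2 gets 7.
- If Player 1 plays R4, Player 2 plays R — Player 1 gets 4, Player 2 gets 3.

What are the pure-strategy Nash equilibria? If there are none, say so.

Player 1 against L: payoffs 14, 4, 20, 8 → best response R3.
Player 1 against C: payoffs 2, 3, 15, 6 → best response R3.
Player 1 against R: payoffs 1, 10, 16, 4 → best response R3.
Player 2 against R1: payoffs 16, 14, 4 → best response L.
Player 2 against R2: payoffs 4, 18, 1 → best response C.
Player 2 against R3: payoffs 20, 16, 19 → best response L.
Player 2 against R4: payoffs 9, 7, 3 → best response L.
Mutual best responses: (R3, L).

The unique pure-strategy Nash equilibrium is (R3, L).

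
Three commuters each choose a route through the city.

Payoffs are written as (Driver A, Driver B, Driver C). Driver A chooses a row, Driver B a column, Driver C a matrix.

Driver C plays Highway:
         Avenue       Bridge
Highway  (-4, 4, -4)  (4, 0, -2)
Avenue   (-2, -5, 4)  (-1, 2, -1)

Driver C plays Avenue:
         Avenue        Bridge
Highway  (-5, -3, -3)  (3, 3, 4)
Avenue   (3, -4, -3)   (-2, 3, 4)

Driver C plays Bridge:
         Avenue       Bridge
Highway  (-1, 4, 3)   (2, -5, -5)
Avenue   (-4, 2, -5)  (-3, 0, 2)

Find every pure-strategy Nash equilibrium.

Driver A against (Avenue, Highway): payoffs -4, -2 → best response Avenue.
Driver A against (Avenue, Avenue): payoffs -5, 3 → best response Avenue.
Driver A against (Avenue, Bridge): payoffs -1, -4 → best response Highway.
Driver A against (Bridge, Highway): payoffs 4, -1 → best response Highway.
Driver A against (Bridge, Avenue): payoffs 3, -2 → best response Highway.
Driver A against (Bridge, Bridge): payoffs 2, -3 → best response Highway.
Driver B against (Highway, Highway): payoffs 4, 0 → best response Avenue.
Driver B against (Highway, Avenue): payoffs -3, 3 → best response Bridge.
Driver B against (Highway, Bridge): payoffs 4, -5 → best response Avenue.
Driver B against (Avenue, Highway): payoffs -5, 2 → best response Bridge.
Driver B against (Avenue, Avenue): payoffs -4, 3 → best response Bridge.
Driver B against (Avenue, Bridge): payoffs 2, 0 → best response Avenue.
Driver C against (Highway, Avenue): payoffs -4, -3, 3 → best response Bridge.
Driver C against (Highway, Bridge): payoffs -2, 4, -5 → best response Avenue.
Driver C against (Avenue, Avenue): payoffs 4, -3, -5 → best response Highway.
Driver C against (Avenue, Bridge): payoffs -1, 4, 2 → best response Avenue.
Mutual best responses: (Highway, Avenue, Bridge); (Highway, Bridge, Avenue).

The pure Nash equilibria are (Highway, Avenue, Bridge); (Highway, Bridge, Avenue).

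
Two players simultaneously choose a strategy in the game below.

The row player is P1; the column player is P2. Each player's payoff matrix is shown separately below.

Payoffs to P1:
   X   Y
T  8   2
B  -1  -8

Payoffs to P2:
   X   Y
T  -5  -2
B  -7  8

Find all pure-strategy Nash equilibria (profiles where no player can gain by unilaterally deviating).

(T, X): P2 can switch to Y (-5 → -2). Not NE.
(T, Y): P1 gets 2, best alternative -8; P2 gets -2, best alternative -5. No profitable deviation — NE.
(B, X): P1 can switch to T (-1 → 8). Not NE.
(B, Y): P1 can switch to T (-8 → 2). Not NE.

(T, Y)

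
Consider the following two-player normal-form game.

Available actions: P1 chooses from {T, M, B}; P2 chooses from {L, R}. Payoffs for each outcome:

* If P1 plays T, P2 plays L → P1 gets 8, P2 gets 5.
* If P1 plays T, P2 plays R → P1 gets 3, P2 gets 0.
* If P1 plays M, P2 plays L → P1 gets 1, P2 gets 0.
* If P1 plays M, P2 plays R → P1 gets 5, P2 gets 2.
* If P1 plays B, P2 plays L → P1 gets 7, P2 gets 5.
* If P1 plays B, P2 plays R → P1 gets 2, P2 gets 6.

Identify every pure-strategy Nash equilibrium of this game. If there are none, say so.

(T, L) and (M, R)

(T, L): P1 gets 8, best alternative 7; P2 gets 5, best alternative 0. No profitable deviation — NE.
(T, R): P1 can switch to M (3 → 5). Not NE.
(M, L): P1 can switch to T (1 → 8). Not NE.
(M, R): P1 gets 5, best alternative 3; P2 gets 2, best alternative 0. No profitable deviation — NE.
(B, L): P1 can switch to T (7 → 8). Not NE.
(B, R): P1 can switch to T (2 → 3). Not NE.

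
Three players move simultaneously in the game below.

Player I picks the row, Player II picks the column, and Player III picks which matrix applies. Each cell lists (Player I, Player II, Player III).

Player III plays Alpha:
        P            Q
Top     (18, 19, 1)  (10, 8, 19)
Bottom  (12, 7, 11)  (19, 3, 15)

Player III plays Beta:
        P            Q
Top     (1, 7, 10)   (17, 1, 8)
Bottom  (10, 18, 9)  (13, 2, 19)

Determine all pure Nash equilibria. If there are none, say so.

(Top, P, Alpha): Player III can switch to Beta (1 → 10). Not NE.
(Top, P, Beta): Player I can switch to Bottom (1 → 10). Not NE.
(Top, Q, Alpha): Player I can switch to Bottom (10 → 19). Not NE.
(Top, Q, Beta): Player II can switch to P (1 → 7). Not NE.
(Bottom, P, Alpha): Player I can switch to Top (12 → 18). Not NE.
(Bottom, P, Beta): Player III can switch to Alpha (9 → 11). Not NE.
(The remaining 2 profiles each have a profitable deviation by the same check.)

none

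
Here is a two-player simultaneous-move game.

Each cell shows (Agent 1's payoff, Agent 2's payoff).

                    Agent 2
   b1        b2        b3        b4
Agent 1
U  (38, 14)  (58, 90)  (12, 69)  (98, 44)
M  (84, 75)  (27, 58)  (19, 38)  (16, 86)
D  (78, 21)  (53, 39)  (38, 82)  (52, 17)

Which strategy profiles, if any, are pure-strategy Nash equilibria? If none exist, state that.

(U, b1): Agent 1 can switch to M (38 → 84). Not NE.
(U, b2): Agent 1 gets 58, best alternative 53; Agent 2 gets 90, best alternative 69. No profitable deviation — NE.
(U, b3): Agent 1 can switch to M (12 → 19). Not NE.
(U, b4): Agent 2 can switch to b2 (44 → 90). Not NE.
(M, b1): Agent 2 can switch to b4 (75 → 86). Not NE.
(M, b2): Agent 1 can switch to U (27 → 58). Not NE.
(M, b3): Agent 1 can switch to D (19 → 38). Not NE.
(D, b3): Agent 1 gets 38, best alternative 19; Agent 2 gets 82, best alternative 39. No profitable deviation — NE.
(The remaining 4 profiles each have a profitable deviation by the same check.)

(U, b2), (D, b3)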